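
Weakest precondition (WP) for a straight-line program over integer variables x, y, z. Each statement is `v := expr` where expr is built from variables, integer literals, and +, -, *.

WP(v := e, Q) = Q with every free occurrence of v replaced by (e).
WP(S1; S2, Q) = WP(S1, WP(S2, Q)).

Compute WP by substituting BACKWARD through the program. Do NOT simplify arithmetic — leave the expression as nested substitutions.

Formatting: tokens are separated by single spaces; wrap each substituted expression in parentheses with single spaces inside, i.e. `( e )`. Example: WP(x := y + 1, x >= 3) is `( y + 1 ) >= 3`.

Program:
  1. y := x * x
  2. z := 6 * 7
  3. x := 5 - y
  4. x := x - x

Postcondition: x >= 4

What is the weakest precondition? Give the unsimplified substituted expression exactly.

Answer: ( ( 5 - ( x * x ) ) - ( 5 - ( x * x ) ) ) >= 4

Derivation:
post: x >= 4
stmt 4: x := x - x  -- replace 1 occurrence(s) of x with (x - x)
  => ( x - x ) >= 4
stmt 3: x := 5 - y  -- replace 2 occurrence(s) of x with (5 - y)
  => ( ( 5 - y ) - ( 5 - y ) ) >= 4
stmt 2: z := 6 * 7  -- replace 0 occurrence(s) of z with (6 * 7)
  => ( ( 5 - y ) - ( 5 - y ) ) >= 4
stmt 1: y := x * x  -- replace 2 occurrence(s) of y with (x * x)
  => ( ( 5 - ( x * x ) ) - ( 5 - ( x * x ) ) ) >= 4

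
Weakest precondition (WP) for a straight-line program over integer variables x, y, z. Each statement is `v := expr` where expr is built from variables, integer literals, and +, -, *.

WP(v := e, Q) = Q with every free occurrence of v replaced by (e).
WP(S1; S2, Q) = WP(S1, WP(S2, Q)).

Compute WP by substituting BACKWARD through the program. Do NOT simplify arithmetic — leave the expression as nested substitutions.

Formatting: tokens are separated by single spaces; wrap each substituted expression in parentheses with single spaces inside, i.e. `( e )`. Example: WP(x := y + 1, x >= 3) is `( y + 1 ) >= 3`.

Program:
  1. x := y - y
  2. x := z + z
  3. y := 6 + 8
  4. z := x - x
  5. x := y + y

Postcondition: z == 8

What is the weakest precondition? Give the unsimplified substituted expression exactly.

post: z == 8
stmt 5: x := y + y  -- replace 0 occurrence(s) of x with (y + y)
  => z == 8
stmt 4: z := x - x  -- replace 1 occurrence(s) of z with (x - x)
  => ( x - x ) == 8
stmt 3: y := 6 + 8  -- replace 0 occurrence(s) of y with (6 + 8)
  => ( x - x ) == 8
stmt 2: x := z + z  -- replace 2 occurrence(s) of x with (z + z)
  => ( ( z + z ) - ( z + z ) ) == 8
stmt 1: x := y - y  -- replace 0 occurrence(s) of x with (y - y)
  => ( ( z + z ) - ( z + z ) ) == 8

Answer: ( ( z + z ) - ( z + z ) ) == 8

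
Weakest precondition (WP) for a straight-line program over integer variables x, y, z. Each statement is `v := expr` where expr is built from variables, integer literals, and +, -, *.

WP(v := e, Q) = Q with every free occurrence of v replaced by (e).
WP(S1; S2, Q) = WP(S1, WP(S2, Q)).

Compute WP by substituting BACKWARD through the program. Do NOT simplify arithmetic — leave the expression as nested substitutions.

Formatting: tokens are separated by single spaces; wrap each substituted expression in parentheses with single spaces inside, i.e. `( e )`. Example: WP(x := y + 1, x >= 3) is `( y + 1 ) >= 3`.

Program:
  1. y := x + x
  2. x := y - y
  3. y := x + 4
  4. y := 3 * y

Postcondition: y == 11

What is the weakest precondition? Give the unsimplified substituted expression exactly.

post: y == 11
stmt 4: y := 3 * y  -- replace 1 occurrence(s) of y with (3 * y)
  => ( 3 * y ) == 11
stmt 3: y := x + 4  -- replace 1 occurrence(s) of y with (x + 4)
  => ( 3 * ( x + 4 ) ) == 11
stmt 2: x := y - y  -- replace 1 occurrence(s) of x with (y - y)
  => ( 3 * ( ( y - y ) + 4 ) ) == 11
stmt 1: y := x + x  -- replace 2 occurrence(s) of y with (x + x)
  => ( 3 * ( ( ( x + x ) - ( x + x ) ) + 4 ) ) == 11

Answer: ( 3 * ( ( ( x + x ) - ( x + x ) ) + 4 ) ) == 11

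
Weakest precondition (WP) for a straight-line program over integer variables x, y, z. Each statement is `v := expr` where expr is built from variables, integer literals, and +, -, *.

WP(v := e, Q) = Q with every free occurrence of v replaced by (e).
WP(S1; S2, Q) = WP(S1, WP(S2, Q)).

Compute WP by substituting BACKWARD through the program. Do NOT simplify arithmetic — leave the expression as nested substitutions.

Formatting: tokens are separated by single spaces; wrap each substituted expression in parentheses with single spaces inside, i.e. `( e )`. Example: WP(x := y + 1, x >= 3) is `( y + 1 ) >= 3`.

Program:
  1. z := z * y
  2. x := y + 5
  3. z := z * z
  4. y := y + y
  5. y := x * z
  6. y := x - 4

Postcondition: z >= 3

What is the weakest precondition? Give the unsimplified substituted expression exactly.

post: z >= 3
stmt 6: y := x - 4  -- replace 0 occurrence(s) of y with (x - 4)
  => z >= 3
stmt 5: y := x * z  -- replace 0 occurrence(s) of y with (x * z)
  => z >= 3
stmt 4: y := y + y  -- replace 0 occurrence(s) of y with (y + y)
  => z >= 3
stmt 3: z := z * z  -- replace 1 occurrence(s) of z with (z * z)
  => ( z * z ) >= 3
stmt 2: x := y + 5  -- replace 0 occurrence(s) of x with (y + 5)
  => ( z * z ) >= 3
stmt 1: z := z * y  -- replace 2 occurrence(s) of z with (z * y)
  => ( ( z * y ) * ( z * y ) ) >= 3

Answer: ( ( z * y ) * ( z * y ) ) >= 3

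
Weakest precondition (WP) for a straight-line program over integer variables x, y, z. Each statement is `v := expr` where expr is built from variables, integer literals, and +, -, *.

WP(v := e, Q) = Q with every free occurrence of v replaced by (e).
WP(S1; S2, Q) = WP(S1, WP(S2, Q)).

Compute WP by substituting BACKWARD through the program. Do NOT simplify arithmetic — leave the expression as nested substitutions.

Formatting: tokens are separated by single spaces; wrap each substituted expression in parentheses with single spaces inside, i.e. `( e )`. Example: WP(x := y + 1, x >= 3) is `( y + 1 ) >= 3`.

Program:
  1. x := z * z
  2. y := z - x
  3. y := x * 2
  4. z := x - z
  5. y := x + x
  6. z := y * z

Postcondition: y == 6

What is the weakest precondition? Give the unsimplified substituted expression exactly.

Answer: ( ( z * z ) + ( z * z ) ) == 6

Derivation:
post: y == 6
stmt 6: z := y * z  -- replace 0 occurrence(s) of z with (y * z)
  => y == 6
stmt 5: y := x + x  -- replace 1 occurrence(s) of y with (x + x)
  => ( x + x ) == 6
stmt 4: z := x - z  -- replace 0 occurrence(s) of z with (x - z)
  => ( x + x ) == 6
stmt 3: y := x * 2  -- replace 0 occurrence(s) of y with (x * 2)
  => ( x + x ) == 6
stmt 2: y := z - x  -- replace 0 occurrence(s) of y with (z - x)
  => ( x + x ) == 6
stmt 1: x := z * z  -- replace 2 occurrence(s) of x with (z * z)
  => ( ( z * z ) + ( z * z ) ) == 6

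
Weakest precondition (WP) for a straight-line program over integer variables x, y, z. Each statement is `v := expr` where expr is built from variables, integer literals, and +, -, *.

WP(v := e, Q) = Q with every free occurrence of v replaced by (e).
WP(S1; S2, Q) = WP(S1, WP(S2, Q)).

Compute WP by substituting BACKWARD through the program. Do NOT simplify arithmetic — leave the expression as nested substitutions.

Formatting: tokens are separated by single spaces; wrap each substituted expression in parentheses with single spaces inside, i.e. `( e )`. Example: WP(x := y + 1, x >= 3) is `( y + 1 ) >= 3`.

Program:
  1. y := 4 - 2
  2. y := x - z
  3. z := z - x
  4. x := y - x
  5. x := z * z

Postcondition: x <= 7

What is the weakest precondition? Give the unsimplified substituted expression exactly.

post: x <= 7
stmt 5: x := z * z  -- replace 1 occurrence(s) of x with (z * z)
  => ( z * z ) <= 7
stmt 4: x := y - x  -- replace 0 occurrence(s) of x with (y - x)
  => ( z * z ) <= 7
stmt 3: z := z - x  -- replace 2 occurrence(s) of z with (z - x)
  => ( ( z - x ) * ( z - x ) ) <= 7
stmt 2: y := x - z  -- replace 0 occurrence(s) of y with (x - z)
  => ( ( z - x ) * ( z - x ) ) <= 7
stmt 1: y := 4 - 2  -- replace 0 occurrence(s) of y with (4 - 2)
  => ( ( z - x ) * ( z - x ) ) <= 7

Answer: ( ( z - x ) * ( z - x ) ) <= 7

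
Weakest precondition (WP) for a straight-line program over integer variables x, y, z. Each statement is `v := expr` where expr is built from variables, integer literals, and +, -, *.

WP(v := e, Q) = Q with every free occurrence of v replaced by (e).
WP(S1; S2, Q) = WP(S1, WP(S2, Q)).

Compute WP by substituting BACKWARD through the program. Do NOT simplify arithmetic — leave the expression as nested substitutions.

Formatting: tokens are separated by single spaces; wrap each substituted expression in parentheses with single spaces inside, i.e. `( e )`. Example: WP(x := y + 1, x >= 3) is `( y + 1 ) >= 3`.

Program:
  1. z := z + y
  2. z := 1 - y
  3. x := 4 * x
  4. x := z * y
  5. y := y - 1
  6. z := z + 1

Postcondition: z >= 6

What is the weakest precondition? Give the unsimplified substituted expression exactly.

Answer: ( ( 1 - y ) + 1 ) >= 6

Derivation:
post: z >= 6
stmt 6: z := z + 1  -- replace 1 occurrence(s) of z with (z + 1)
  => ( z + 1 ) >= 6
stmt 5: y := y - 1  -- replace 0 occurrence(s) of y with (y - 1)
  => ( z + 1 ) >= 6
stmt 4: x := z * y  -- replace 0 occurrence(s) of x with (z * y)
  => ( z + 1 ) >= 6
stmt 3: x := 4 * x  -- replace 0 occurrence(s) of x with (4 * x)
  => ( z + 1 ) >= 6
stmt 2: z := 1 - y  -- replace 1 occurrence(s) of z with (1 - y)
  => ( ( 1 - y ) + 1 ) >= 6
stmt 1: z := z + y  -- replace 0 occurrence(s) of z with (z + y)
  => ( ( 1 - y ) + 1 ) >= 6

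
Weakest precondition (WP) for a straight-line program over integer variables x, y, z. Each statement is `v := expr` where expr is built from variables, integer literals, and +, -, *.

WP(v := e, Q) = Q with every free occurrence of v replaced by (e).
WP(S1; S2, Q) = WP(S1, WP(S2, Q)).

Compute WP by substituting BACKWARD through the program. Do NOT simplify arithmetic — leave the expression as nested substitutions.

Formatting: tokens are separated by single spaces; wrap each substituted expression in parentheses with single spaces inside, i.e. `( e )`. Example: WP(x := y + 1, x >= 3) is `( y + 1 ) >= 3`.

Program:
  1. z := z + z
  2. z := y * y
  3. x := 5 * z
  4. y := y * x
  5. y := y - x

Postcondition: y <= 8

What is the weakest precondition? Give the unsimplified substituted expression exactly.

Answer: ( ( y * ( 5 * ( y * y ) ) ) - ( 5 * ( y * y ) ) ) <= 8

Derivation:
post: y <= 8
stmt 5: y := y - x  -- replace 1 occurrence(s) of y with (y - x)
  => ( y - x ) <= 8
stmt 4: y := y * x  -- replace 1 occurrence(s) of y with (y * x)
  => ( ( y * x ) - x ) <= 8
stmt 3: x := 5 * z  -- replace 2 occurrence(s) of x with (5 * z)
  => ( ( y * ( 5 * z ) ) - ( 5 * z ) ) <= 8
stmt 2: z := y * y  -- replace 2 occurrence(s) of z with (y * y)
  => ( ( y * ( 5 * ( y * y ) ) ) - ( 5 * ( y * y ) ) ) <= 8
stmt 1: z := z + z  -- replace 0 occurrence(s) of z with (z + z)
  => ( ( y * ( 5 * ( y * y ) ) ) - ( 5 * ( y * y ) ) ) <= 8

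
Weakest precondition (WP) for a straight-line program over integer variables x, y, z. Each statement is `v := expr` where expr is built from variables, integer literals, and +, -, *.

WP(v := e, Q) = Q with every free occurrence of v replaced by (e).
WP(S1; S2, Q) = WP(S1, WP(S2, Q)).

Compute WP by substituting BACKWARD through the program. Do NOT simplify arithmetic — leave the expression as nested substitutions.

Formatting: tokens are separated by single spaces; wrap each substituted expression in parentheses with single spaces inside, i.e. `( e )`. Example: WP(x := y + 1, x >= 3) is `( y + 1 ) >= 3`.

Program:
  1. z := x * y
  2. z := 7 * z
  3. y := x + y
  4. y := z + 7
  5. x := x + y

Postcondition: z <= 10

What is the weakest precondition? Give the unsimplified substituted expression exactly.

Answer: ( 7 * ( x * y ) ) <= 10

Derivation:
post: z <= 10
stmt 5: x := x + y  -- replace 0 occurrence(s) of x with (x + y)
  => z <= 10
stmt 4: y := z + 7  -- replace 0 occurrence(s) of y with (z + 7)
  => z <= 10
stmt 3: y := x + y  -- replace 0 occurrence(s) of y with (x + y)
  => z <= 10
stmt 2: z := 7 * z  -- replace 1 occurrence(s) of z with (7 * z)
  => ( 7 * z ) <= 10
stmt 1: z := x * y  -- replace 1 occurrence(s) of z with (x * y)
  => ( 7 * ( x * y ) ) <= 10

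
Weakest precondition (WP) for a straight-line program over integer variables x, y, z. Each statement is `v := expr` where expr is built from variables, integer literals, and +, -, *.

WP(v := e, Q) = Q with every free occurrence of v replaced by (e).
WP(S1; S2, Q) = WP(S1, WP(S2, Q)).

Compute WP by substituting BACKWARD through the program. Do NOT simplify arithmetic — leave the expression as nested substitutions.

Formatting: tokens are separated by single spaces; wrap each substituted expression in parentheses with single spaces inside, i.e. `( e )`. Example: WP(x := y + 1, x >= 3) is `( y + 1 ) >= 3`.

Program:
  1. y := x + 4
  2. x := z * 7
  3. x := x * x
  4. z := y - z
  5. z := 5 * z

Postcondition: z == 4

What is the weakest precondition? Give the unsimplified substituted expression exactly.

post: z == 4
stmt 5: z := 5 * z  -- replace 1 occurrence(s) of z with (5 * z)
  => ( 5 * z ) == 4
stmt 4: z := y - z  -- replace 1 occurrence(s) of z with (y - z)
  => ( 5 * ( y - z ) ) == 4
stmt 3: x := x * x  -- replace 0 occurrence(s) of x with (x * x)
  => ( 5 * ( y - z ) ) == 4
stmt 2: x := z * 7  -- replace 0 occurrence(s) of x with (z * 7)
  => ( 5 * ( y - z ) ) == 4
stmt 1: y := x + 4  -- replace 1 occurrence(s) of y with (x + 4)
  => ( 5 * ( ( x + 4 ) - z ) ) == 4

Answer: ( 5 * ( ( x + 4 ) - z ) ) == 4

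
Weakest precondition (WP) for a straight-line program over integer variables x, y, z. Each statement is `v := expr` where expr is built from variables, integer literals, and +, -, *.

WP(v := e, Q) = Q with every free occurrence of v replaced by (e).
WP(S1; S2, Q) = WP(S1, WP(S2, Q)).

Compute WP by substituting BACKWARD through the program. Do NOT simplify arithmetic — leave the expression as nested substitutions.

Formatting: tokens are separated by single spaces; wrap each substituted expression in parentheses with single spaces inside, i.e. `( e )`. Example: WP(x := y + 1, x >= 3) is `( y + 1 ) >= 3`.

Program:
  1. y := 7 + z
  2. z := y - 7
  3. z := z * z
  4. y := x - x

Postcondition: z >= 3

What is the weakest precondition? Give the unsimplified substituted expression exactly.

Answer: ( ( ( 7 + z ) - 7 ) * ( ( 7 + z ) - 7 ) ) >= 3

Derivation:
post: z >= 3
stmt 4: y := x - x  -- replace 0 occurrence(s) of y with (x - x)
  => z >= 3
stmt 3: z := z * z  -- replace 1 occurrence(s) of z with (z * z)
  => ( z * z ) >= 3
stmt 2: z := y - 7  -- replace 2 occurrence(s) of z with (y - 7)
  => ( ( y - 7 ) * ( y - 7 ) ) >= 3
stmt 1: y := 7 + z  -- replace 2 occurrence(s) of y with (7 + z)
  => ( ( ( 7 + z ) - 7 ) * ( ( 7 + z ) - 7 ) ) >= 3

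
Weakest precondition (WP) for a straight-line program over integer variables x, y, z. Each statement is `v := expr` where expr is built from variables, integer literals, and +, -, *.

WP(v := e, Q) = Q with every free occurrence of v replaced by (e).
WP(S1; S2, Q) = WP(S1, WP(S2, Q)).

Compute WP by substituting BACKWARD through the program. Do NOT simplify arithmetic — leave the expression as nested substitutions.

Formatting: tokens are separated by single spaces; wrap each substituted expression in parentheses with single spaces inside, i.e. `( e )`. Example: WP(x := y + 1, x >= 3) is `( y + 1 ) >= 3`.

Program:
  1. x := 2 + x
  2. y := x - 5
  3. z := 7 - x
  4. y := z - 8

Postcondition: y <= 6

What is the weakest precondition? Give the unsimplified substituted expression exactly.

Answer: ( ( 7 - ( 2 + x ) ) - 8 ) <= 6

Derivation:
post: y <= 6
stmt 4: y := z - 8  -- replace 1 occurrence(s) of y with (z - 8)
  => ( z - 8 ) <= 6
stmt 3: z := 7 - x  -- replace 1 occurrence(s) of z with (7 - x)
  => ( ( 7 - x ) - 8 ) <= 6
stmt 2: y := x - 5  -- replace 0 occurrence(s) of y with (x - 5)
  => ( ( 7 - x ) - 8 ) <= 6
stmt 1: x := 2 + x  -- replace 1 occurrence(s) of x with (2 + x)
  => ( ( 7 - ( 2 + x ) ) - 8 ) <= 6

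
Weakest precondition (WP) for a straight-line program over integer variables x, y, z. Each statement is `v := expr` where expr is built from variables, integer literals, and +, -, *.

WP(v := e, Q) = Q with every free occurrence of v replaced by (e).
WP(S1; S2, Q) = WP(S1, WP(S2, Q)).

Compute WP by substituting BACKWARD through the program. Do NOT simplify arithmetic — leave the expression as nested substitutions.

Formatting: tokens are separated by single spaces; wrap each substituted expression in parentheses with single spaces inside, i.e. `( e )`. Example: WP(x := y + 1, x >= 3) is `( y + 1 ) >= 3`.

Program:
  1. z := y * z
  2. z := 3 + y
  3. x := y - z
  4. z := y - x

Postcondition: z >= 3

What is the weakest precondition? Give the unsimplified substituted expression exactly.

post: z >= 3
stmt 4: z := y - x  -- replace 1 occurrence(s) of z with (y - x)
  => ( y - x ) >= 3
stmt 3: x := y - z  -- replace 1 occurrence(s) of x with (y - z)
  => ( y - ( y - z ) ) >= 3
stmt 2: z := 3 + y  -- replace 1 occurrence(s) of z with (3 + y)
  => ( y - ( y - ( 3 + y ) ) ) >= 3
stmt 1: z := y * z  -- replace 0 occurrence(s) of z with (y * z)
  => ( y - ( y - ( 3 + y ) ) ) >= 3

Answer: ( y - ( y - ( 3 + y ) ) ) >= 3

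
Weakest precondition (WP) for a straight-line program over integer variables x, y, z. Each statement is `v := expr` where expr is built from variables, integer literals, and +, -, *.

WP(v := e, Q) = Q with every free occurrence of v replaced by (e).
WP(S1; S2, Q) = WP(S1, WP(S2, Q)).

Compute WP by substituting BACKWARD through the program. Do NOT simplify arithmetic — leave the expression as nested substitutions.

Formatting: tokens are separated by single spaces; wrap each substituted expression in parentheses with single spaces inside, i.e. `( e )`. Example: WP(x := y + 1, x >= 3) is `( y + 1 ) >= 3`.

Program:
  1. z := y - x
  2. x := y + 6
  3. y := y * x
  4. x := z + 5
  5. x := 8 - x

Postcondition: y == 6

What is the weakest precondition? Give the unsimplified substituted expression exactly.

Answer: ( y * ( y + 6 ) ) == 6

Derivation:
post: y == 6
stmt 5: x := 8 - x  -- replace 0 occurrence(s) of x with (8 - x)
  => y == 6
stmt 4: x := z + 5  -- replace 0 occurrence(s) of x with (z + 5)
  => y == 6
stmt 3: y := y * x  -- replace 1 occurrence(s) of y with (y * x)
  => ( y * x ) == 6
stmt 2: x := y + 6  -- replace 1 occurrence(s) of x with (y + 6)
  => ( y * ( y + 6 ) ) == 6
stmt 1: z := y - x  -- replace 0 occurrence(s) of z with (y - x)
  => ( y * ( y + 6 ) ) == 6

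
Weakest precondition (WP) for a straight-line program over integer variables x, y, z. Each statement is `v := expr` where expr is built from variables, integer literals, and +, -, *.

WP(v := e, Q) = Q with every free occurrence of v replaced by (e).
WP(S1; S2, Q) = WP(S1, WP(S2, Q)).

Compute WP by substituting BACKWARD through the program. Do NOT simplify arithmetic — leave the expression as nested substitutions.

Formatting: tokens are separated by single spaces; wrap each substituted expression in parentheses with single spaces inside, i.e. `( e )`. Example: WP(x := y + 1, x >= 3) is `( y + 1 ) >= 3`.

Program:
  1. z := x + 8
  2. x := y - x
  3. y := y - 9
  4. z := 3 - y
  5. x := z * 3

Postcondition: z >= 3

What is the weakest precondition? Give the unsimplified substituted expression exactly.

post: z >= 3
stmt 5: x := z * 3  -- replace 0 occurrence(s) of x with (z * 3)
  => z >= 3
stmt 4: z := 3 - y  -- replace 1 occurrence(s) of z with (3 - y)
  => ( 3 - y ) >= 3
stmt 3: y := y - 9  -- replace 1 occurrence(s) of y with (y - 9)
  => ( 3 - ( y - 9 ) ) >= 3
stmt 2: x := y - x  -- replace 0 occurrence(s) of x with (y - x)
  => ( 3 - ( y - 9 ) ) >= 3
stmt 1: z := x + 8  -- replace 0 occurrence(s) of z with (x + 8)
  => ( 3 - ( y - 9 ) ) >= 3

Answer: ( 3 - ( y - 9 ) ) >= 3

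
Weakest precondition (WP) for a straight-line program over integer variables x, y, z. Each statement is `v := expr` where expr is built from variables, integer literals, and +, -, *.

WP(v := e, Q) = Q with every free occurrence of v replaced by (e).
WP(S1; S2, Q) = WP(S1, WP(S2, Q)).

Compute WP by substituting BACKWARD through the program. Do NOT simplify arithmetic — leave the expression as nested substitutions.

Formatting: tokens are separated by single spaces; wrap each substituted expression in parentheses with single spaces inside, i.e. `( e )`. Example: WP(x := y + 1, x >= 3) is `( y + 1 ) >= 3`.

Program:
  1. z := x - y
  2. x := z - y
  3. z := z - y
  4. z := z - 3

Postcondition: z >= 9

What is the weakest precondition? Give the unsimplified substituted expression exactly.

post: z >= 9
stmt 4: z := z - 3  -- replace 1 occurrence(s) of z with (z - 3)
  => ( z - 3 ) >= 9
stmt 3: z := z - y  -- replace 1 occurrence(s) of z with (z - y)
  => ( ( z - y ) - 3 ) >= 9
stmt 2: x := z - y  -- replace 0 occurrence(s) of x with (z - y)
  => ( ( z - y ) - 3 ) >= 9
stmt 1: z := x - y  -- replace 1 occurrence(s) of z with (x - y)
  => ( ( ( x - y ) - y ) - 3 ) >= 9

Answer: ( ( ( x - y ) - y ) - 3 ) >= 9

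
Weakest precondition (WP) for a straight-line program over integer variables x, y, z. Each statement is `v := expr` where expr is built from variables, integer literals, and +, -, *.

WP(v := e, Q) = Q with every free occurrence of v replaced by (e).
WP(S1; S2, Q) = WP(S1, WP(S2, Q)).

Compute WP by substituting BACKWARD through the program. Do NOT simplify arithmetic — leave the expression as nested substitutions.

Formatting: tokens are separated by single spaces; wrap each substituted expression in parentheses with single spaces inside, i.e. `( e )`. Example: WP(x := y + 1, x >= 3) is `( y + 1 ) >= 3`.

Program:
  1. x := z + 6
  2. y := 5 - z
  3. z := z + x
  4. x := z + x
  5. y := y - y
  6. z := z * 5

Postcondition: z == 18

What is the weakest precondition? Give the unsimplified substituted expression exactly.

post: z == 18
stmt 6: z := z * 5  -- replace 1 occurrence(s) of z with (z * 5)
  => ( z * 5 ) == 18
stmt 5: y := y - y  -- replace 0 occurrence(s) of y with (y - y)
  => ( z * 5 ) == 18
stmt 4: x := z + x  -- replace 0 occurrence(s) of x with (z + x)
  => ( z * 5 ) == 18
stmt 3: z := z + x  -- replace 1 occurrence(s) of z with (z + x)
  => ( ( z + x ) * 5 ) == 18
stmt 2: y := 5 - z  -- replace 0 occurrence(s) of y with (5 - z)
  => ( ( z + x ) * 5 ) == 18
stmt 1: x := z + 6  -- replace 1 occurrence(s) of x with (z + 6)
  => ( ( z + ( z + 6 ) ) * 5 ) == 18

Answer: ( ( z + ( z + 6 ) ) * 5 ) == 18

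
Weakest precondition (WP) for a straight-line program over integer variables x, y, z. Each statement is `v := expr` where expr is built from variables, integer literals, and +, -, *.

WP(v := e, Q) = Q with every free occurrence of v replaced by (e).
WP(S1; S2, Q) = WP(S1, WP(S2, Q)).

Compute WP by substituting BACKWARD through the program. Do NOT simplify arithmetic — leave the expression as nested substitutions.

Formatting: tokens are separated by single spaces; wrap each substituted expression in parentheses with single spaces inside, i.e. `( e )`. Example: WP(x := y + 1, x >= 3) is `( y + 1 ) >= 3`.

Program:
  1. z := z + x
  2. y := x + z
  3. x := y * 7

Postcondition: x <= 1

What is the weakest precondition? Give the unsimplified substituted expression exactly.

Answer: ( ( x + ( z + x ) ) * 7 ) <= 1

Derivation:
post: x <= 1
stmt 3: x := y * 7  -- replace 1 occurrence(s) of x with (y * 7)
  => ( y * 7 ) <= 1
stmt 2: y := x + z  -- replace 1 occurrence(s) of y with (x + z)
  => ( ( x + z ) * 7 ) <= 1
stmt 1: z := z + x  -- replace 1 occurrence(s) of z with (z + x)
  => ( ( x + ( z + x ) ) * 7 ) <= 1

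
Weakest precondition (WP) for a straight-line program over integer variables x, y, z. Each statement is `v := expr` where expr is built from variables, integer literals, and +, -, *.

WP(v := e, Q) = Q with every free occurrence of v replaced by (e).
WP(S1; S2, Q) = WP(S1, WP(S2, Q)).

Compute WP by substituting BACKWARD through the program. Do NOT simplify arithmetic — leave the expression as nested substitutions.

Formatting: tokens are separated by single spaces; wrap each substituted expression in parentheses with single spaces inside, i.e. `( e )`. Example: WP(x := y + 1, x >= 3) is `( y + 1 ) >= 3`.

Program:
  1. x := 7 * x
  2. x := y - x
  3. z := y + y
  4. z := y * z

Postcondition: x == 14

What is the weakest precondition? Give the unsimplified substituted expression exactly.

Answer: ( y - ( 7 * x ) ) == 14

Derivation:
post: x == 14
stmt 4: z := y * z  -- replace 0 occurrence(s) of z with (y * z)
  => x == 14
stmt 3: z := y + y  -- replace 0 occurrence(s) of z with (y + y)
  => x == 14
stmt 2: x := y - x  -- replace 1 occurrence(s) of x with (y - x)
  => ( y - x ) == 14
stmt 1: x := 7 * x  -- replace 1 occurrence(s) of x with (7 * x)
  => ( y - ( 7 * x ) ) == 14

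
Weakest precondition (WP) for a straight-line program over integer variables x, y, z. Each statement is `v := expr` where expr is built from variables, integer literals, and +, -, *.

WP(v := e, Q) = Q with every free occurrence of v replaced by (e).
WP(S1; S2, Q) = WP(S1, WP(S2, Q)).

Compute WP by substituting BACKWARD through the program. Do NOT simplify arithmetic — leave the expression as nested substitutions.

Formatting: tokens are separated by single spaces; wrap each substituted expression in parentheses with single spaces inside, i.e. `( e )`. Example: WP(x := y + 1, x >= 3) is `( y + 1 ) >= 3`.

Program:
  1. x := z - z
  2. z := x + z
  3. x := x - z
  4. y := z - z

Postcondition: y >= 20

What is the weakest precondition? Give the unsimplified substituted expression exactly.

post: y >= 20
stmt 4: y := z - z  -- replace 1 occurrence(s) of y with (z - z)
  => ( z - z ) >= 20
stmt 3: x := x - z  -- replace 0 occurrence(s) of x with (x - z)
  => ( z - z ) >= 20
stmt 2: z := x + z  -- replace 2 occurrence(s) of z with (x + z)
  => ( ( x + z ) - ( x + z ) ) >= 20
stmt 1: x := z - z  -- replace 2 occurrence(s) of x with (z - z)
  => ( ( ( z - z ) + z ) - ( ( z - z ) + z ) ) >= 20

Answer: ( ( ( z - z ) + z ) - ( ( z - z ) + z ) ) >= 20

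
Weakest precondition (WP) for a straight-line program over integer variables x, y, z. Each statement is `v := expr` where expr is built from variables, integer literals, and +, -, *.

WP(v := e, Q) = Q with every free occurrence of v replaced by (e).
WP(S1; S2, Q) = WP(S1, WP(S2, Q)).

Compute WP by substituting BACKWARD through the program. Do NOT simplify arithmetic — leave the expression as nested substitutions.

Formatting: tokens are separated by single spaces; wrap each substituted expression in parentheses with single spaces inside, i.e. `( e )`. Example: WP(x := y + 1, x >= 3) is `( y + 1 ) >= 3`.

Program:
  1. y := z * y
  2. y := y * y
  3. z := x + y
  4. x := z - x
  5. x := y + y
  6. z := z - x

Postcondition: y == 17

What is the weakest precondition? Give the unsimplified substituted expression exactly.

post: y == 17
stmt 6: z := z - x  -- replace 0 occurrence(s) of z with (z - x)
  => y == 17
stmt 5: x := y + y  -- replace 0 occurrence(s) of x with (y + y)
  => y == 17
stmt 4: x := z - x  -- replace 0 occurrence(s) of x with (z - x)
  => y == 17
stmt 3: z := x + y  -- replace 0 occurrence(s) of z with (x + y)
  => y == 17
stmt 2: y := y * y  -- replace 1 occurrence(s) of y with (y * y)
  => ( y * y ) == 17
stmt 1: y := z * y  -- replace 2 occurrence(s) of y with (z * y)
  => ( ( z * y ) * ( z * y ) ) == 17

Answer: ( ( z * y ) * ( z * y ) ) == 17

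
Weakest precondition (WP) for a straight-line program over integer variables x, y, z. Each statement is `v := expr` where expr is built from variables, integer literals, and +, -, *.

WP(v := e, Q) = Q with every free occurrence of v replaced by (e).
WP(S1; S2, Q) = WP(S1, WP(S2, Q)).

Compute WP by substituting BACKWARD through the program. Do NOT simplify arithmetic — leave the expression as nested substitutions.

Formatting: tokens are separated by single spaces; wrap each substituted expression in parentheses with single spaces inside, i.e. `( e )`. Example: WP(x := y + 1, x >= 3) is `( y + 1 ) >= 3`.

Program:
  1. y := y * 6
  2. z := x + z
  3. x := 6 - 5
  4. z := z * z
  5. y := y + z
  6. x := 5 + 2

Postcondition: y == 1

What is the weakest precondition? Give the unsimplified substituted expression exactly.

Answer: ( ( y * 6 ) + ( ( x + z ) * ( x + z ) ) ) == 1

Derivation:
post: y == 1
stmt 6: x := 5 + 2  -- replace 0 occurrence(s) of x with (5 + 2)
  => y == 1
stmt 5: y := y + z  -- replace 1 occurrence(s) of y with (y + z)
  => ( y + z ) == 1
stmt 4: z := z * z  -- replace 1 occurrence(s) of z with (z * z)
  => ( y + ( z * z ) ) == 1
stmt 3: x := 6 - 5  -- replace 0 occurrence(s) of x with (6 - 5)
  => ( y + ( z * z ) ) == 1
stmt 2: z := x + z  -- replace 2 occurrence(s) of z with (x + z)
  => ( y + ( ( x + z ) * ( x + z ) ) ) == 1
stmt 1: y := y * 6  -- replace 1 occurrence(s) of y with (y * 6)
  => ( ( y * 6 ) + ( ( x + z ) * ( x + z ) ) ) == 1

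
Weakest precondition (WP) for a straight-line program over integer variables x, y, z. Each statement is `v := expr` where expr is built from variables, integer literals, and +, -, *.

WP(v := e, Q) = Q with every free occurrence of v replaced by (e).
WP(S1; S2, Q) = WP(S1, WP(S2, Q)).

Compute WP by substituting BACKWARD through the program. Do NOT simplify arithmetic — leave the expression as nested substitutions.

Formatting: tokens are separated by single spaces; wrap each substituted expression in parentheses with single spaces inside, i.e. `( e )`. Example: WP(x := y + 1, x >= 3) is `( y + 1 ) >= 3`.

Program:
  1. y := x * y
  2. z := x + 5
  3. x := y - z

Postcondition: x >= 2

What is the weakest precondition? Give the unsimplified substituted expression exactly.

Answer: ( ( x * y ) - ( x + 5 ) ) >= 2

Derivation:
post: x >= 2
stmt 3: x := y - z  -- replace 1 occurrence(s) of x with (y - z)
  => ( y - z ) >= 2
stmt 2: z := x + 5  -- replace 1 occurrence(s) of z with (x + 5)
  => ( y - ( x + 5 ) ) >= 2
stmt 1: y := x * y  -- replace 1 occurrence(s) of y with (x * y)
  => ( ( x * y ) - ( x + 5 ) ) >= 2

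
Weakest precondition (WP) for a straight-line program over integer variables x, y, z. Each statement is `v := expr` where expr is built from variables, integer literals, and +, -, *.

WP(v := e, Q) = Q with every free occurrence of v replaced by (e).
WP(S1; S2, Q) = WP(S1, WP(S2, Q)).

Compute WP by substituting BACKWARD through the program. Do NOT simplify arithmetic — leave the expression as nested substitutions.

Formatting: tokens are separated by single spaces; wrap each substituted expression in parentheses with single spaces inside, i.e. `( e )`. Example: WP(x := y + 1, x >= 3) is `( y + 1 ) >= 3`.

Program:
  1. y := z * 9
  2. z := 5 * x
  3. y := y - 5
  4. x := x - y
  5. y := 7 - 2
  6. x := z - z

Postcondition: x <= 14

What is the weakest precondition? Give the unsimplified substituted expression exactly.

Answer: ( ( 5 * x ) - ( 5 * x ) ) <= 14

Derivation:
post: x <= 14
stmt 6: x := z - z  -- replace 1 occurrence(s) of x with (z - z)
  => ( z - z ) <= 14
stmt 5: y := 7 - 2  -- replace 0 occurrence(s) of y with (7 - 2)
  => ( z - z ) <= 14
stmt 4: x := x - y  -- replace 0 occurrence(s) of x with (x - y)
  => ( z - z ) <= 14
stmt 3: y := y - 5  -- replace 0 occurrence(s) of y with (y - 5)
  => ( z - z ) <= 14
stmt 2: z := 5 * x  -- replace 2 occurrence(s) of z with (5 * x)
  => ( ( 5 * x ) - ( 5 * x ) ) <= 14
stmt 1: y := z * 9  -- replace 0 occurrence(s) of y with (z * 9)
  => ( ( 5 * x ) - ( 5 * x ) ) <= 14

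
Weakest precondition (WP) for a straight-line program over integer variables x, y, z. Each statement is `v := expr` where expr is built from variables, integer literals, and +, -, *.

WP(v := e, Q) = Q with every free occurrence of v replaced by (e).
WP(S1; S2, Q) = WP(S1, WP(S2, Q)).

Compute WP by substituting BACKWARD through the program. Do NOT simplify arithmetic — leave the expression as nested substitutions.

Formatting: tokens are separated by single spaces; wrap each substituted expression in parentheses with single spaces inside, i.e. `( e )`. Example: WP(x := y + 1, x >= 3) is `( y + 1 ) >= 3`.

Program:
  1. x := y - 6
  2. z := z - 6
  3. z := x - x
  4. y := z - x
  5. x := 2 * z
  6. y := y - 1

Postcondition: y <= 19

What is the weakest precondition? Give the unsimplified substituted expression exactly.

Answer: ( ( ( ( y - 6 ) - ( y - 6 ) ) - ( y - 6 ) ) - 1 ) <= 19

Derivation:
post: y <= 19
stmt 6: y := y - 1  -- replace 1 occurrence(s) of y with (y - 1)
  => ( y - 1 ) <= 19
stmt 5: x := 2 * z  -- replace 0 occurrence(s) of x with (2 * z)
  => ( y - 1 ) <= 19
stmt 4: y := z - x  -- replace 1 occurrence(s) of y with (z - x)
  => ( ( z - x ) - 1 ) <= 19
stmt 3: z := x - x  -- replace 1 occurrence(s) of z with (x - x)
  => ( ( ( x - x ) - x ) - 1 ) <= 19
stmt 2: z := z - 6  -- replace 0 occurrence(s) of z with (z - 6)
  => ( ( ( x - x ) - x ) - 1 ) <= 19
stmt 1: x := y - 6  -- replace 3 occurrence(s) of x with (y - 6)
  => ( ( ( ( y - 6 ) - ( y - 6 ) ) - ( y - 6 ) ) - 1 ) <= 19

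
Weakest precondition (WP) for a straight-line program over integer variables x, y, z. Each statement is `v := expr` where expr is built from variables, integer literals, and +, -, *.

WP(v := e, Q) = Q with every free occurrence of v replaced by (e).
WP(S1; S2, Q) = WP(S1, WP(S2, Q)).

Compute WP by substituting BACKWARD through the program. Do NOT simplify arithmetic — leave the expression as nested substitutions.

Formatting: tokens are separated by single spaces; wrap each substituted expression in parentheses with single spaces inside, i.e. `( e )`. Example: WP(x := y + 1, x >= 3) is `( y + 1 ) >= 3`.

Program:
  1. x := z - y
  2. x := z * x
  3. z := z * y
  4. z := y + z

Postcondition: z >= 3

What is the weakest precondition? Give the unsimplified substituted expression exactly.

post: z >= 3
stmt 4: z := y + z  -- replace 1 occurrence(s) of z with (y + z)
  => ( y + z ) >= 3
stmt 3: z := z * y  -- replace 1 occurrence(s) of z with (z * y)
  => ( y + ( z * y ) ) >= 3
stmt 2: x := z * x  -- replace 0 occurrence(s) of x with (z * x)
  => ( y + ( z * y ) ) >= 3
stmt 1: x := z - y  -- replace 0 occurrence(s) of x with (z - y)
  => ( y + ( z * y ) ) >= 3

Answer: ( y + ( z * y ) ) >= 3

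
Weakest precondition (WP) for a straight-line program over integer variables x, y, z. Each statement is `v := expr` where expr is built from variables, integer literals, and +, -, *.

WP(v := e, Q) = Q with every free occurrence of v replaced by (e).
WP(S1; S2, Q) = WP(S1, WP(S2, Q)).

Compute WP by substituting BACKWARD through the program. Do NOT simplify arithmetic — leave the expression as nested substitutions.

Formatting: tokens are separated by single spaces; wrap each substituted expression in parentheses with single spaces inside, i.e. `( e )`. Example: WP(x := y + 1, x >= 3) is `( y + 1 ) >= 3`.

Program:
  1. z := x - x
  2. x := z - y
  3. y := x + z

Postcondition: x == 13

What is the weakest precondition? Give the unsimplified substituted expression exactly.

Answer: ( ( x - x ) - y ) == 13

Derivation:
post: x == 13
stmt 3: y := x + z  -- replace 0 occurrence(s) of y with (x + z)
  => x == 13
stmt 2: x := z - y  -- replace 1 occurrence(s) of x with (z - y)
  => ( z - y ) == 13
stmt 1: z := x - x  -- replace 1 occurrence(s) of z with (x - x)
  => ( ( x - x ) - y ) == 13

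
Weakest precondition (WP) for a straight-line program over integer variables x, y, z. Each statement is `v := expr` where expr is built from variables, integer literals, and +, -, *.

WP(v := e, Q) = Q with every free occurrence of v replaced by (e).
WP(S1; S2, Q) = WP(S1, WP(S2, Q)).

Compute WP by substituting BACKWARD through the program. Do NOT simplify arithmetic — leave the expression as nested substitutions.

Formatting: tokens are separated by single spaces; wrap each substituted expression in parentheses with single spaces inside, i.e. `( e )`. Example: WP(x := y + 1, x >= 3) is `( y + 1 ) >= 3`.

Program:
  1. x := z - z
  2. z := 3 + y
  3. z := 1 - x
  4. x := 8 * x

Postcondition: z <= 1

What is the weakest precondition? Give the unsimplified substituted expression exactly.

Answer: ( 1 - ( z - z ) ) <= 1

Derivation:
post: z <= 1
stmt 4: x := 8 * x  -- replace 0 occurrence(s) of x with (8 * x)
  => z <= 1
stmt 3: z := 1 - x  -- replace 1 occurrence(s) of z with (1 - x)
  => ( 1 - x ) <= 1
stmt 2: z := 3 + y  -- replace 0 occurrence(s) of z with (3 + y)
  => ( 1 - x ) <= 1
stmt 1: x := z - z  -- replace 1 occurrence(s) of x with (z - z)
  => ( 1 - ( z - z ) ) <= 1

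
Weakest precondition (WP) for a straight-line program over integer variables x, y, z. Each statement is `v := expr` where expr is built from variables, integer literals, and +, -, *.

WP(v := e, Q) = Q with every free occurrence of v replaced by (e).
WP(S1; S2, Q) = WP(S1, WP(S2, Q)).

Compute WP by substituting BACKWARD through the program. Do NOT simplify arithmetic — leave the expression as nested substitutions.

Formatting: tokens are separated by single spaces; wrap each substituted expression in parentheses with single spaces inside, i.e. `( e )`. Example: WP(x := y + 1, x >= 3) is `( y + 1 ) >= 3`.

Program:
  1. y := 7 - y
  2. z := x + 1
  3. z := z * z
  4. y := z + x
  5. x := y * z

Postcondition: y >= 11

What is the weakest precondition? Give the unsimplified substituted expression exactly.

post: y >= 11
stmt 5: x := y * z  -- replace 0 occurrence(s) of x with (y * z)
  => y >= 11
stmt 4: y := z + x  -- replace 1 occurrence(s) of y with (z + x)
  => ( z + x ) >= 11
stmt 3: z := z * z  -- replace 1 occurrence(s) of z with (z * z)
  => ( ( z * z ) + x ) >= 11
stmt 2: z := x + 1  -- replace 2 occurrence(s) of z with (x + 1)
  => ( ( ( x + 1 ) * ( x + 1 ) ) + x ) >= 11
stmt 1: y := 7 - y  -- replace 0 occurrence(s) of y with (7 - y)
  => ( ( ( x + 1 ) * ( x + 1 ) ) + x ) >= 11

Answer: ( ( ( x + 1 ) * ( x + 1 ) ) + x ) >= 11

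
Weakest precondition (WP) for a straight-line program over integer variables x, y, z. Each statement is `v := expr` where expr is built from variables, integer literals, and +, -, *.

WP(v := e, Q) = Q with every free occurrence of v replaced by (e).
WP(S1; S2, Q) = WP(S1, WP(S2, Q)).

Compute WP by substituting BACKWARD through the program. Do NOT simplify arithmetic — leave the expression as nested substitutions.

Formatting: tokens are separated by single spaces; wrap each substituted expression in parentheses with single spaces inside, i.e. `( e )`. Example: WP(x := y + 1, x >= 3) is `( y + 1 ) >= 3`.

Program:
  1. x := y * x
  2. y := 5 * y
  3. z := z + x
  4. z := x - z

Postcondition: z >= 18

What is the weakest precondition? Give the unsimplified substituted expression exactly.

post: z >= 18
stmt 4: z := x - z  -- replace 1 occurrence(s) of z with (x - z)
  => ( x - z ) >= 18
stmt 3: z := z + x  -- replace 1 occurrence(s) of z with (z + x)
  => ( x - ( z + x ) ) >= 18
stmt 2: y := 5 * y  -- replace 0 occurrence(s) of y with (5 * y)
  => ( x - ( z + x ) ) >= 18
stmt 1: x := y * x  -- replace 2 occurrence(s) of x with (y * x)
  => ( ( y * x ) - ( z + ( y * x ) ) ) >= 18

Answer: ( ( y * x ) - ( z + ( y * x ) ) ) >= 18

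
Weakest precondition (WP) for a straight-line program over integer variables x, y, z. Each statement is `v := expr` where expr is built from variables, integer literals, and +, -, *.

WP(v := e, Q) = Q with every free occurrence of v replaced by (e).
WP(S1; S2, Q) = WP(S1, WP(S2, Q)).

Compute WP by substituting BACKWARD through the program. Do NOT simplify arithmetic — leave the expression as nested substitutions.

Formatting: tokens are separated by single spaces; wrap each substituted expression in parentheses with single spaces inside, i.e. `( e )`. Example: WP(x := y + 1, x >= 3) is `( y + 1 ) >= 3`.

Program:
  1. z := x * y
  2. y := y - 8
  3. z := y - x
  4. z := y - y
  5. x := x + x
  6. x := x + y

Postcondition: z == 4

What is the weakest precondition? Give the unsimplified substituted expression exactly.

post: z == 4
stmt 6: x := x + y  -- replace 0 occurrence(s) of x with (x + y)
  => z == 4
stmt 5: x := x + x  -- replace 0 occurrence(s) of x with (x + x)
  => z == 4
stmt 4: z := y - y  -- replace 1 occurrence(s) of z with (y - y)
  => ( y - y ) == 4
stmt 3: z := y - x  -- replace 0 occurrence(s) of z with (y - x)
  => ( y - y ) == 4
stmt 2: y := y - 8  -- replace 2 occurrence(s) of y with (y - 8)
  => ( ( y - 8 ) - ( y - 8 ) ) == 4
stmt 1: z := x * y  -- replace 0 occurrence(s) of z with (x * y)
  => ( ( y - 8 ) - ( y - 8 ) ) == 4

Answer: ( ( y - 8 ) - ( y - 8 ) ) == 4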